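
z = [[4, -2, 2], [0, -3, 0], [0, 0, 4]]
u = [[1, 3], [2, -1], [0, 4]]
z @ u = [[0, 22], [-6, 3], [0, 16]]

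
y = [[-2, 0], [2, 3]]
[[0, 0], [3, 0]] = y @ [[0, 0], [1, 0]]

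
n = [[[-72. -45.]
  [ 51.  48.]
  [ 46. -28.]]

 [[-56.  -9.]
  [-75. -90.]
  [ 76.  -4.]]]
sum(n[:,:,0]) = -30.0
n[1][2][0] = 76.0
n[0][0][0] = -72.0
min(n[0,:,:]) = -72.0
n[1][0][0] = -56.0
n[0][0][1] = -45.0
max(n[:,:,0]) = 76.0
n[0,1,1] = 48.0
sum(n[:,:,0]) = -30.0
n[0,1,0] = 51.0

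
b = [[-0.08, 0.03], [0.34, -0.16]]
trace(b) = -0.24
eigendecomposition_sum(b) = [[-0.01,-0.0], [-0.02,-0.0]] + [[-0.07,0.03], [0.36,-0.16]]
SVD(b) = [[-0.22, 0.98], [0.98, 0.22]] @ diag([0.3852978901466036, 0.006748025531649564]) @ [[0.91, -0.42], [-0.42, -0.91]]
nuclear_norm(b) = 0.39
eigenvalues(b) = [-0.01, -0.23]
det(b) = 0.00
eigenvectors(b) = [[0.4,  -0.20],[0.92,  0.98]]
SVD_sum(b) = [[-0.08, 0.04], [0.34, -0.16]] + [[-0.0,-0.01], [-0.00,-0.0]]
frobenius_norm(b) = 0.39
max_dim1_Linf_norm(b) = 0.34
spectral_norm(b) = 0.39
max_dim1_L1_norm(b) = 0.5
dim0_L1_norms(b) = [0.42, 0.19]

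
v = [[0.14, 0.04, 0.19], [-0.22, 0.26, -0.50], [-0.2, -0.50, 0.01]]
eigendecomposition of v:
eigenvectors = [[0.42,-0.79,0.15], [-0.54,0.33,-0.8], [-0.73,0.52,0.57]]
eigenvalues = [-0.25, -0.0, 0.66]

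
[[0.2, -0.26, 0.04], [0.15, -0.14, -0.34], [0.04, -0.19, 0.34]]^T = [[0.2, 0.15, 0.04], [-0.26, -0.14, -0.19], [0.04, -0.34, 0.34]]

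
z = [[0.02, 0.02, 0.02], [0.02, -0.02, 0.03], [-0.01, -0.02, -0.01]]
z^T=[[0.02, 0.02, -0.01], [0.02, -0.02, -0.02], [0.02, 0.03, -0.01]]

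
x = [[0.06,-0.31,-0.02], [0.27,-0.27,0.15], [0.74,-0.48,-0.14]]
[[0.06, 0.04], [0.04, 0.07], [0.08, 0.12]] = x@[[-0.02,0.11], [-0.18,-0.11], [-0.05,0.10]]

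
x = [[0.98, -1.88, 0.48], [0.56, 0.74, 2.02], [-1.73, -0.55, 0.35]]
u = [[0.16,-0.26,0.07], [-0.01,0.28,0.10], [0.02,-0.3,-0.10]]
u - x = [[-0.82, 1.62, -0.41],  [-0.57, -0.46, -1.92],  [1.75, 0.25, -0.45]]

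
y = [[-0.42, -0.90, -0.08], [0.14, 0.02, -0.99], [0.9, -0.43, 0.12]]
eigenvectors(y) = [[0.66+0.00j, (0.66-0j), (0.36+0j)],[0.18-0.52j, 0.18+0.52j, -0.64+0.00j],[(-0.19-0.48j), (-0.19+0.48j), 0.68+0.00j]]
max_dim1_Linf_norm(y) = 0.99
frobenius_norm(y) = 1.73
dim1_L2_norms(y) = [1.0, 1.0, 1.0]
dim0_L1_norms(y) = [1.46, 1.35, 1.19]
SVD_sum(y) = [[-0.05, 0.02, -0.02], [-0.14, 0.06, -0.05], [0.88, -0.37, 0.28]] + [[0.05, -0.09, -0.26], [0.16, -0.29, -0.89], [0.03, -0.05, -0.16]] + [[-0.42, -0.84, 0.2],[0.12, 0.25, -0.06],[-0.00, -0.01, 0.00]]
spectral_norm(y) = 1.00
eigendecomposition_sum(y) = [[-0.28+0.33j,(-0.33-0.13j),-0.16-0.30j],  [(0.19+0.31j),(-0.19+0.23j),-0.28+0.05j],  [0.32+0.11j,0.28j,(-0.17+0.21j)]] + [[(-0.28-0.33j), (-0.33+0.13j), -0.16+0.30j], [0.19-0.31j, (-0.19-0.23j), (-0.28-0.05j)], [0.32-0.11j, -0.28j, -0.17-0.21j]] + [[(0.13+0j),-0.23-0.00j,0.25-0.00j], [-0.23-0.00j,0.40+0.00j,-0.43+0.00j], [(0.25+0j),-0.43-0.00j,(0.46-0j)]]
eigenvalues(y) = [(-0.64+0.77j), (-0.64-0.77j), (1+0j)]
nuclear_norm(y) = 3.00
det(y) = 1.00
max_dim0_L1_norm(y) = 1.46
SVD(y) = [[-0.06, 0.28, -0.96],[-0.16, 0.94, 0.29],[0.99, 0.17, -0.01]] @ diag([1.004770406776582, 1.0002782383107867, 0.9960320655620931]) @ [[0.88,-0.37,0.28], [0.17,-0.31,-0.94], [0.43,0.88,-0.21]]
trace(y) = -0.28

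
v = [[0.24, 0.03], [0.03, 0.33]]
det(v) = 0.078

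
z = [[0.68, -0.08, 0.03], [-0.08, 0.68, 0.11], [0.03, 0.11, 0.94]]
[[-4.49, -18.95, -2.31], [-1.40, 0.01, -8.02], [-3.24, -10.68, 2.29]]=z @[[-6.75, -27.59, -5.11], [-2.38, -1.56, -13.07], [-2.95, -10.30, 4.13]]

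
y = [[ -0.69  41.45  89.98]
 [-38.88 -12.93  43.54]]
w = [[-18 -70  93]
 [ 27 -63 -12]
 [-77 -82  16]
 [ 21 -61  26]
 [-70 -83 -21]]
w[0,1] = -70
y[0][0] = -0.69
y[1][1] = -12.93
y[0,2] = 89.98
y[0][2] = 89.98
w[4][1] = -83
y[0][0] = -0.69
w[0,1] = -70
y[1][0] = -38.88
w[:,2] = [93, -12, 16, 26, -21]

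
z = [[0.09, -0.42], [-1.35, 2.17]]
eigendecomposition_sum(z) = [[-0.14, -0.03], [-0.08, -0.01]] + [[0.23, -0.39],[-1.27, 2.18]]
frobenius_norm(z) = 2.59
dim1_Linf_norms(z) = [0.42, 2.17]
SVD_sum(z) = [[0.21, -0.35], [-1.33, 2.18]] + [[-0.12, -0.07], [-0.02, -0.01]]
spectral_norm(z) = 2.59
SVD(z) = [[-0.16,0.99],  [0.99,0.16]] @ diag([2.5875208958043894, 0.14365101383440182]) @ [[-0.52, 0.85],[-0.85, -0.52]]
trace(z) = 2.26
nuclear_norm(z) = 2.73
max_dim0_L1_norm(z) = 2.59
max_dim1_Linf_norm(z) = 2.17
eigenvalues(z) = [-0.15, 2.41]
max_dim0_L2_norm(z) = 2.21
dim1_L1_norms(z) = [0.51, 3.52]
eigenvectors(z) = [[-0.86, 0.18], [-0.50, -0.98]]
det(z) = -0.37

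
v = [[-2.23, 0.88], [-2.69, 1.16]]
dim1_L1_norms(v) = [3.11, 3.85]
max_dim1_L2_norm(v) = 2.93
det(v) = -0.22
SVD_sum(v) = [[-2.21, 0.92], [-2.70, 1.13]] + [[-0.02, -0.04], [0.01, 0.03]]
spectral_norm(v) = 3.78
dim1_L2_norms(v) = [2.4, 2.93]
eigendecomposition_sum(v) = [[-2.11, 0.77], [-2.36, 0.86]] + [[-0.12, 0.11],  [-0.33, 0.3]]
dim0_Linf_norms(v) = [2.69, 1.16]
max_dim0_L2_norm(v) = 3.49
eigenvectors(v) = [[-0.67, -0.34], [-0.75, -0.94]]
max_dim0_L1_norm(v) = 4.92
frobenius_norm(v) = 3.79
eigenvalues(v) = [-1.25, 0.18]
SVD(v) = [[-0.63, -0.77], [-0.77, 0.63]] @ diag([3.7849218902655397, 0.05801969138776434]) @ [[0.92,-0.38], [0.38,0.92]]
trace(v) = -1.07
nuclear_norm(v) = 3.84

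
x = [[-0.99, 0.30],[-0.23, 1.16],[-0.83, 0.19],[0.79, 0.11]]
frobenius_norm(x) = 1.96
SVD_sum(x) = [[-0.90, 0.48], [-0.66, 0.35], [-0.73, 0.38], [0.57, -0.30]] + [[-0.09, -0.18], [0.43, 0.81], [-0.1, -0.19], [0.22, 0.41]]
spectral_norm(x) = 1.64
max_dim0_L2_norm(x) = 1.53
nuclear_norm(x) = 2.71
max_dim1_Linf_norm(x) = 1.16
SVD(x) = [[-0.62, 0.19], [-0.46, -0.86], [-0.50, 0.21], [0.39, -0.44]] @ diag([1.6377055565883585, 1.071317184553489]) @ [[0.88,-0.47], [-0.47,-0.88]]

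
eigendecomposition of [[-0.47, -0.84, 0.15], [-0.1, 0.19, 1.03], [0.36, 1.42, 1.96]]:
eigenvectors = [[-0.07,  -0.88,  -0.87], [0.4,  -0.37,  0.46], [0.91,  0.30,  -0.17]]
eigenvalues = [2.56, -0.87, -0.0]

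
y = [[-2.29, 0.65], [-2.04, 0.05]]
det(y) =1.212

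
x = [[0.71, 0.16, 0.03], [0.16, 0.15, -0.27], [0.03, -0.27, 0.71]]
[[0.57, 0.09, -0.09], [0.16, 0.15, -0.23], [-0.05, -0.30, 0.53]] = x@ [[0.82, -0.06, -0.13], [-0.06, 0.87, -0.09], [-0.13, -0.09, 0.72]]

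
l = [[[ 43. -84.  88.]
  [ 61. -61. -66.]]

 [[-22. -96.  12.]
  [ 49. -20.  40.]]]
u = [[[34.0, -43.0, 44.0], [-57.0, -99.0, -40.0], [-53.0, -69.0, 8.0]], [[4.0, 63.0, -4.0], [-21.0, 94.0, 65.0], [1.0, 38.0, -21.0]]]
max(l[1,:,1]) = -20.0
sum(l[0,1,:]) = -66.0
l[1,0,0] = -22.0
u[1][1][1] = 94.0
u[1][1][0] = -21.0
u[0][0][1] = -43.0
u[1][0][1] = 63.0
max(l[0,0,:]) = 88.0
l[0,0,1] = -84.0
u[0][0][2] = 44.0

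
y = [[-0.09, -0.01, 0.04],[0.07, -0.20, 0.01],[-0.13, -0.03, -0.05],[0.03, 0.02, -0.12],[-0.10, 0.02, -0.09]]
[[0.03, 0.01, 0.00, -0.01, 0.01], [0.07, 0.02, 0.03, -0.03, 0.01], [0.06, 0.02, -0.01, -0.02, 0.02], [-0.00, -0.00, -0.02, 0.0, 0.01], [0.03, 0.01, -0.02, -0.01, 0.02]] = y@[[-0.32, -0.09, 0.03, 0.13, -0.11],[-0.47, -0.12, -0.12, 0.2, -0.1],[-0.12, -0.04, 0.14, 0.04, -0.09]]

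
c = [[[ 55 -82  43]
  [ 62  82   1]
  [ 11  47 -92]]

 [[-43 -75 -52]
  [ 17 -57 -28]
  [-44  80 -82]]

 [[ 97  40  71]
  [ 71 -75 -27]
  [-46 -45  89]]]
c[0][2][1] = 47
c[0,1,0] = 62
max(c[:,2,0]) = 11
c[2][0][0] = 97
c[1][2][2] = -82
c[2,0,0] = 97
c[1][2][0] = -44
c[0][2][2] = -92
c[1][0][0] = -43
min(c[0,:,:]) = -92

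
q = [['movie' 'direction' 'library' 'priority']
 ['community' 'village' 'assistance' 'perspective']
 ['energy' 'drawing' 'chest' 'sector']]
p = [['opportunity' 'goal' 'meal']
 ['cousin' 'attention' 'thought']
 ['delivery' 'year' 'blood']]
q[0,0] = 'movie'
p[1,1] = 'attention'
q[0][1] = 'direction'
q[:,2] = ['library', 'assistance', 'chest']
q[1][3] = 'perspective'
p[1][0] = 'cousin'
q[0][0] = 'movie'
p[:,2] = ['meal', 'thought', 'blood']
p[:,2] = ['meal', 'thought', 'blood']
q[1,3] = 'perspective'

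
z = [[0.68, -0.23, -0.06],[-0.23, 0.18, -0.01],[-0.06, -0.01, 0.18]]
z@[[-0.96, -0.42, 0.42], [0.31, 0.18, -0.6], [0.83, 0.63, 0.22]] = [[-0.77, -0.36, 0.41], [0.27, 0.12, -0.21], [0.2, 0.14, 0.02]]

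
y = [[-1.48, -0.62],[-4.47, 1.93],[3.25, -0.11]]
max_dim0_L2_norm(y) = 5.72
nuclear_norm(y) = 7.32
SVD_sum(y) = [[-1.23,0.32],[-4.66,1.22],[3.07,-0.81]] + [[-0.25, -0.94], [0.19, 0.71], [0.18, 0.70]]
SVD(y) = [[-0.22, 0.69], [-0.82, -0.52], [0.54, -0.51]] @ diag([5.90351424165433, 1.4155280281875398]) @ [[0.97, -0.25], [-0.25, -0.97]]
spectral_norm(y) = 5.90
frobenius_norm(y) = 6.07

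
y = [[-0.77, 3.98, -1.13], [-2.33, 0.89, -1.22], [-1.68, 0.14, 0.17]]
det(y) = 8.165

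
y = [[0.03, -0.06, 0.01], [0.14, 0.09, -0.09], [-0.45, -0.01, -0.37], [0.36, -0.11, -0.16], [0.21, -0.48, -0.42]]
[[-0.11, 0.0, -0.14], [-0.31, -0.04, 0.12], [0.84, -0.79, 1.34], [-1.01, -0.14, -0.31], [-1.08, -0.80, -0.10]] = y @ [[-2.34, 0.45, -1.33],  [0.74, 0.48, 1.40],  [0.55, 1.58, -2.03]]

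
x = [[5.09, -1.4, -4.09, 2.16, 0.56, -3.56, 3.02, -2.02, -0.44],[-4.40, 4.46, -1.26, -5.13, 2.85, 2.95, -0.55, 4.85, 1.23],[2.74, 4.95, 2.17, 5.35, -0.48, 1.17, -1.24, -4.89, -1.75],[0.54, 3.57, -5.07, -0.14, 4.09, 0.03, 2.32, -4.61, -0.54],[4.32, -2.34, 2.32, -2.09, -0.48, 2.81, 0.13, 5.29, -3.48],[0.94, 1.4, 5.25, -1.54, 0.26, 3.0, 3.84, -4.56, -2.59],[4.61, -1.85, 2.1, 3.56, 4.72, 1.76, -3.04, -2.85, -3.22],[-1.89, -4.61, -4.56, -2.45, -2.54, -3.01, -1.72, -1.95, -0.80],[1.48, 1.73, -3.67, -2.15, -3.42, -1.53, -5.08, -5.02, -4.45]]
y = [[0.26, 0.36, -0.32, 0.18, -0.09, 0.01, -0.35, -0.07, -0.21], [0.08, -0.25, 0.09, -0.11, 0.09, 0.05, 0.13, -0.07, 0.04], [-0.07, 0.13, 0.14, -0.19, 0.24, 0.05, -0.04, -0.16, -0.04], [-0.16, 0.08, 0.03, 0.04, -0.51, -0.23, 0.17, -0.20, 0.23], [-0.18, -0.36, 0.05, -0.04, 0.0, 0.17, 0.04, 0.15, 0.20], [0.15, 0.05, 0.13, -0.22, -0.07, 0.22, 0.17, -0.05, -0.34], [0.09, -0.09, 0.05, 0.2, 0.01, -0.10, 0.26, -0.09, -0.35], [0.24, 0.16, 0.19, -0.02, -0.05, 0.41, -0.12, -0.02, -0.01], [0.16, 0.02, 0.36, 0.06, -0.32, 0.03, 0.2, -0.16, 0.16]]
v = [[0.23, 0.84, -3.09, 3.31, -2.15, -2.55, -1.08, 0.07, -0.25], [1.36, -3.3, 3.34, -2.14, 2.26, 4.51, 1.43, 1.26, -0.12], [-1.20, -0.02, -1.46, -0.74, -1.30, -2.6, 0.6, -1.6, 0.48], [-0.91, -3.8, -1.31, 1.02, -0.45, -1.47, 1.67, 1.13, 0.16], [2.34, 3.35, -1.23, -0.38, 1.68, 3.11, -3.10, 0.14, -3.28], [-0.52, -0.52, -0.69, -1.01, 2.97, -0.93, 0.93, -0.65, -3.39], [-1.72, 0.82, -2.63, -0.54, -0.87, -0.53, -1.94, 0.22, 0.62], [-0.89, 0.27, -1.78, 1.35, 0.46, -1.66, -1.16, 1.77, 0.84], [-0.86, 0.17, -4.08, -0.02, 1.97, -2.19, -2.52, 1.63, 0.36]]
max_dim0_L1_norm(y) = 1.58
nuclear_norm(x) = 72.96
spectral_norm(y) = 0.91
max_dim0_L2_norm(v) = 7.36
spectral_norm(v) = 11.04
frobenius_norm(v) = 16.51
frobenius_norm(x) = 28.40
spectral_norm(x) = 15.73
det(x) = -1867266.49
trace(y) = 0.81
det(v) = -49.85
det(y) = 0.00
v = x @ y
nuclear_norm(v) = 37.86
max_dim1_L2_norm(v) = 7.59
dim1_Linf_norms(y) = [0.36, 0.25, 0.24, 0.51, 0.36, 0.34, 0.35, 0.41, 0.36]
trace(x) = 4.66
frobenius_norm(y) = 1.66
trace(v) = -2.57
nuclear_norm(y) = 4.17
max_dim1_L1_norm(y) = 1.85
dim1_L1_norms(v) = [13.57, 19.72, 10.0, 11.92, 18.61, 11.61, 9.89, 10.18, 13.8]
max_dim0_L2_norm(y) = 0.67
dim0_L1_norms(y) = [1.39, 1.5, 1.36, 1.06, 1.38, 1.27, 1.48, 0.97, 1.58]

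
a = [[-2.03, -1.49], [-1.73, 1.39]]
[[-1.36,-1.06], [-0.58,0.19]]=a @ [[0.51, 0.22], [0.22, 0.41]]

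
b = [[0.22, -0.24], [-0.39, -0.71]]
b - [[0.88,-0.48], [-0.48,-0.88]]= [[-0.66, 0.24],  [0.09, 0.17]]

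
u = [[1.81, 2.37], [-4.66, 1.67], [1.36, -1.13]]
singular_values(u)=[5.31, 2.88]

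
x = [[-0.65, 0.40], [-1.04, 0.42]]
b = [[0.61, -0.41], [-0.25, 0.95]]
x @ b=[[-0.50, 0.65], [-0.74, 0.83]]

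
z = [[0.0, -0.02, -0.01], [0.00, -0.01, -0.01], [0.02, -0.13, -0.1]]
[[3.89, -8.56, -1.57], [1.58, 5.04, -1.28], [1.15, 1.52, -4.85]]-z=[[3.89, -8.54, -1.56],  [1.58, 5.05, -1.27],  [1.13, 1.65, -4.75]]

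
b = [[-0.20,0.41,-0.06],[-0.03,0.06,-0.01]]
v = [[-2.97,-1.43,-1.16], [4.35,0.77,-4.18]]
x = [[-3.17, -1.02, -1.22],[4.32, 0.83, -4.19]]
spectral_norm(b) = 0.47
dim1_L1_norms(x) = [5.41, 9.34]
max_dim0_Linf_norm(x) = 4.32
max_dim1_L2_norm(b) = 0.46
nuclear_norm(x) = 9.39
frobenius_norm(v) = 7.01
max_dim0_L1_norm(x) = 7.49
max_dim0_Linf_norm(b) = 0.41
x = b + v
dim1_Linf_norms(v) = [2.97, 4.35]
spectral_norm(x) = 6.34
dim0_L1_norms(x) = [7.49, 1.85, 5.41]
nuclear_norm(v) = 9.36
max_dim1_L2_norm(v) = 6.08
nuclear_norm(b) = 0.47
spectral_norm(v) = 6.33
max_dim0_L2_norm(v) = 5.27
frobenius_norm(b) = 0.47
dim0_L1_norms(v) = [7.32, 2.2, 5.34]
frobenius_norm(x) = 7.03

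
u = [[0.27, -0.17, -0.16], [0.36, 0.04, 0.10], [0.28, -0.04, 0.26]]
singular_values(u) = [0.55, 0.31, 0.11]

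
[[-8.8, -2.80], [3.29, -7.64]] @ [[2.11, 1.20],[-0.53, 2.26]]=[[-17.08, -16.89], [10.99, -13.32]]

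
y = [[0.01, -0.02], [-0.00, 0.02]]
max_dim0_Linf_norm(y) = 0.02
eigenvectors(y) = [[1.00, -0.89], [0.00, 0.45]]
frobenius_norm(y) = 0.03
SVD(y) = [[-0.75, -0.66], [0.66, -0.75]] @ diag([0.0292080962648189, 0.006847416489820997]) @ [[-0.26, 0.97],[-0.97, -0.26]]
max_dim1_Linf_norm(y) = 0.02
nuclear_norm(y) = 0.04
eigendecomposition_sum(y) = [[0.01, 0.02], [0.0, 0.00]] + [[0.00, -0.04], [0.0, 0.02]]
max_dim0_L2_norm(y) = 0.03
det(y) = 0.00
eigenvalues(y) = [0.01, 0.02]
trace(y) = 0.03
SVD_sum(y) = [[0.01, -0.02],[-0.0, 0.02]] + [[0.0, 0.00], [0.0, 0.00]]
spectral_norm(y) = 0.03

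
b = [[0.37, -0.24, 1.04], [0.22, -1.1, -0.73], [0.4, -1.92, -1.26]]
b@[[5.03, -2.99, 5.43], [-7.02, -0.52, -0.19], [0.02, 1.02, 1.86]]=[[3.57, 0.08, 3.99],[8.81, -0.83, 0.05],[15.47, -1.48, 0.19]]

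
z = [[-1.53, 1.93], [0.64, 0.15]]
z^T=[[-1.53, 0.64], [1.93, 0.15]]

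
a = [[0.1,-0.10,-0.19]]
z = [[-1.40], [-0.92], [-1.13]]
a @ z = [[0.17]]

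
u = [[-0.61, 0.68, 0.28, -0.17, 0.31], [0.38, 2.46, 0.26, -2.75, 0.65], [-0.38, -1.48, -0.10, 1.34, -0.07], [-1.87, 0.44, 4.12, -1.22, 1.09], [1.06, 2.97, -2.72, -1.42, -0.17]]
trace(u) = 0.36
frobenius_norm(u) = 7.88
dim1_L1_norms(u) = [2.05, 6.5, 3.37, 8.74, 8.34]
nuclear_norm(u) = 12.34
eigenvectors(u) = [[-0.13, 0.04, 0.25, -0.54, -0.68], [-0.59, -0.51, -0.51, -0.22, -0.21], [0.29, 0.14, -0.05, -0.18, -0.27], [0.08, -0.75, -0.42, -0.44, -0.44], [-0.74, 0.4, 0.7, -0.65, -0.48]]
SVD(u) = [[-0.00, 0.15, -0.66, 0.29, -0.68], [0.35, 0.6, 0.46, 0.54, -0.09], [-0.22, -0.30, -0.24, 0.75, 0.49], [-0.52, 0.72, -0.26, -0.17, 0.34], [0.75, 0.13, -0.47, -0.16, 0.42]] @ diag([5.793847578504075, 5.248807333133452, 0.9676933902853059, 0.32606910419855006, 0.00050832298730554]) @ [[0.34,  0.55,  -0.70,  -0.29,  -0.08],[-0.18,  0.52,  0.54,  -0.6,  0.23],[0.68,  -0.49,  0.17,  -0.51,  -0.09],[-0.31,  -0.38,  -0.4,  -0.32,  0.71],[-0.54,  -0.22,  -0.18,  -0.44,  -0.66]]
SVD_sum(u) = [[-0.00, -0.00, 0.0, 0.00, 0.0],[0.70, 1.12, -1.43, -0.60, -0.16],[-0.43, -0.69, 0.88, 0.37, 0.10],[-1.03, -1.65, 2.12, 0.88, 0.23],[1.48, 2.37, -3.03, -1.26, -0.34]] + [[-0.14, 0.41, 0.42, -0.47, 0.18], [-0.57, 1.62, 1.69, -1.87, 0.73], [0.28, -0.81, -0.84, 0.93, -0.36], [-0.68, 1.95, 2.03, -2.24, 0.87], [-0.13, 0.36, 0.37, -0.41, 0.16]] + [[-0.44, 0.31, -0.11, 0.33, 0.06], [0.3, -0.22, 0.08, -0.23, -0.04], [-0.16, 0.11, -0.04, 0.12, 0.02], [-0.17, 0.12, -0.04, 0.13, 0.02], [-0.31, 0.22, -0.08, 0.23, 0.04]] + [[-0.03,-0.04,-0.04,-0.03,0.07], [-0.06,-0.07,-0.07,-0.06,0.13], [-0.08,-0.09,-0.10,-0.08,0.17], [0.02,0.02,0.02,0.02,-0.04], [0.02,0.02,0.02,0.02,-0.04]] + [[0.0, 0.0, 0.00, 0.0, 0.00], [0.0, 0.0, 0.00, 0.00, 0.0], [-0.00, -0.00, -0.0, -0.0, -0.00], [-0.0, -0.0, -0.0, -0.00, -0.0], [-0.0, -0.0, -0.00, -0.0, -0.0]]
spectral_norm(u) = 5.79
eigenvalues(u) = [3.61, -2.17, -0.89, -0.0, -0.18]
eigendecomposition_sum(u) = [[0.26, 0.51, -0.4, -0.41, -0.0],[1.16, 2.24, -1.75, -1.80, -0.01],[-0.57, -1.11, 0.87, 0.89, 0.00],[-0.16, -0.30, 0.24, 0.24, 0.00],[1.46, 2.82, -2.21, -2.27, -0.01]] + [[0.10, -0.07, -0.25, 0.09, -0.05], [-1.33, 0.95, 3.36, -1.21, 0.68], [0.36, -0.26, -0.92, 0.33, -0.18], [-1.94, 1.39, 4.92, -1.78, 0.99], [1.03, -0.74, -2.61, 0.94, -0.52]] + [[-0.36, 0.35, 0.70, -0.1, 0.06],[0.73, -0.7, -1.41, 0.19, -0.11],[0.07, -0.07, -0.14, 0.02, -0.01],[0.61, -0.58, -1.18, 0.16, -0.09],[-1.01, 0.96, 1.95, -0.26, 0.15]] + [[0.01, 0.0, -0.01, -0.01, -0.01], [0.0, 0.00, -0.00, -0.00, -0.00], [0.0, 0.0, -0.00, -0.00, -0.00], [0.01, 0.00, -0.01, -0.00, -0.01], [0.01, 0.0, -0.01, -0.01, -0.01]] + [[-0.62, -0.11, 0.23, 0.25, 0.31],[-0.19, -0.03, 0.07, 0.08, 0.1],[-0.24, -0.04, 0.09, 0.10, 0.12],[-0.39, -0.07, 0.14, 0.16, 0.2],[-0.43, -0.07, 0.16, 0.17, 0.22]]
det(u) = 0.00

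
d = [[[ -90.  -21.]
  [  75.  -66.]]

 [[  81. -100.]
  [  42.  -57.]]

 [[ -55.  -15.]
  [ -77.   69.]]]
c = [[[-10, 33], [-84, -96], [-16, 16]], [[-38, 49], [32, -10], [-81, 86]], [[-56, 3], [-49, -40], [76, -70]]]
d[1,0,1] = -100.0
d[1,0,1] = -100.0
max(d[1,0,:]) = 81.0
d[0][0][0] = -90.0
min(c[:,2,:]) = -81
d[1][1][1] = -57.0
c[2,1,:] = [-49, -40]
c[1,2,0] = -81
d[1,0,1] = -100.0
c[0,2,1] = 16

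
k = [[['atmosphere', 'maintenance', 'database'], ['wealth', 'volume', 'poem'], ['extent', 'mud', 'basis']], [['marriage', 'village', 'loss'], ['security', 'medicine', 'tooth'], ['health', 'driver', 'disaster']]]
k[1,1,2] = 'tooth'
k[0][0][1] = 'maintenance'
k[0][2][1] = 'mud'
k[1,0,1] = 'village'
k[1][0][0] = 'marriage'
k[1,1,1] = 'medicine'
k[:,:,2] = [['database', 'poem', 'basis'], ['loss', 'tooth', 'disaster']]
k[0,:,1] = ['maintenance', 'volume', 'mud']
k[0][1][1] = 'volume'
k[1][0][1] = 'village'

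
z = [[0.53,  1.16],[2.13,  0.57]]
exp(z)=[[4.30, 2.95], [5.41, 4.40]]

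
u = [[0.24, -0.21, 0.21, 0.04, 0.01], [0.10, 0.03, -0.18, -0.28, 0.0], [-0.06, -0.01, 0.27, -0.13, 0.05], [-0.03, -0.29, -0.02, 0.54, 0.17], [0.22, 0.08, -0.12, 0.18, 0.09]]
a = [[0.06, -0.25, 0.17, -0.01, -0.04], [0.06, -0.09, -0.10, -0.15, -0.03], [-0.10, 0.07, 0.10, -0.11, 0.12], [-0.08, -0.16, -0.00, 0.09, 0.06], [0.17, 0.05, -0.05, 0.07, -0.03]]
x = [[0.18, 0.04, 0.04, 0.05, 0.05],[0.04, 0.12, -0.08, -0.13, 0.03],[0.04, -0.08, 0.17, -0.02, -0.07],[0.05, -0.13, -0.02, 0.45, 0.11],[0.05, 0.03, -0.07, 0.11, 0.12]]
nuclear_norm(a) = 1.08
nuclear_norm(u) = 1.81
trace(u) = 1.17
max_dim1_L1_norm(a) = 0.53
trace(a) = 0.13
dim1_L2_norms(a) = [0.31, 0.21, 0.23, 0.21, 0.2]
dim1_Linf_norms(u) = [0.24, 0.28, 0.27, 0.54, 0.22]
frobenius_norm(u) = 0.94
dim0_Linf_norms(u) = [0.24, 0.29, 0.27, 0.54, 0.17]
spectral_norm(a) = 0.34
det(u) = -0.00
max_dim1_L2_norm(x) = 0.48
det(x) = 0.00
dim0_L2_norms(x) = [0.2, 0.2, 0.21, 0.48, 0.19]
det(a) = -0.00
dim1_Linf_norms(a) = [0.25, 0.15, 0.12, 0.16, 0.17]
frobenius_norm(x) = 0.63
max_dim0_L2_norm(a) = 0.32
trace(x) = 1.04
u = x + a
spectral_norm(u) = 0.72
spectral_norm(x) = 0.52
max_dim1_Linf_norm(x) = 0.45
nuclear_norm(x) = 1.04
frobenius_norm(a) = 0.53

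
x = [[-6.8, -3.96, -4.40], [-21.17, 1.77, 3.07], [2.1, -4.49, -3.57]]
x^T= [[-6.80, -21.17, 2.10], [-3.96, 1.77, -4.49], [-4.4, 3.07, -3.57]]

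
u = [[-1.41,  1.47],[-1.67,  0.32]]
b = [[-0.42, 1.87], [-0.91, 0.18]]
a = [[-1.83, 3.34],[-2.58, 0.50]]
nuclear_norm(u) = 3.32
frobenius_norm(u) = 2.65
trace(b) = -0.24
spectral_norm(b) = 1.96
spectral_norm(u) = 2.53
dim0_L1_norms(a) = [4.41, 3.84]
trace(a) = -1.33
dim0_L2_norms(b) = [1.0, 1.88]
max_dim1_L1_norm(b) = 2.29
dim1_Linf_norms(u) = [1.47, 1.67]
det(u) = 2.00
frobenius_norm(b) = 2.13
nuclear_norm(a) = 6.07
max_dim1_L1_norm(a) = 5.17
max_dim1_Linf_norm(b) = 1.87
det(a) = 7.70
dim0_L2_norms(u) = [2.19, 1.5]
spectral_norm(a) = 4.26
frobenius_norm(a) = 4.63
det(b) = 1.63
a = u + b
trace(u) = -1.09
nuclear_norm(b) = 2.79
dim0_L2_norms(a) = [3.16, 3.38]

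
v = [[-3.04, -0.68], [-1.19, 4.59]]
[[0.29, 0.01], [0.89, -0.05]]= v @ [[-0.13, 0.00], [0.16, -0.01]]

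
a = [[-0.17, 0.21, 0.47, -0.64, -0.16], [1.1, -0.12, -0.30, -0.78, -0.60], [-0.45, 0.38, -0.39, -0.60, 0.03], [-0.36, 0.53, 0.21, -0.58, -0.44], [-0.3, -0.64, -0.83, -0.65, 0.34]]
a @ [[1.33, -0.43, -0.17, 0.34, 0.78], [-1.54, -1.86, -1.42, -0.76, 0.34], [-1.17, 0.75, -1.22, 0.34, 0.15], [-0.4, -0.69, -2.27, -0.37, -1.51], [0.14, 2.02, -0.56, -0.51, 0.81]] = [[-0.87,0.15,0.70,0.26,0.85], [2.23,-1.15,2.46,0.96,1.46], [-0.48,-0.33,1.36,-0.37,0.65], [-1.37,-1.16,0.62,-0.01,0.45], [1.87,1.83,3.26,0.17,0.68]]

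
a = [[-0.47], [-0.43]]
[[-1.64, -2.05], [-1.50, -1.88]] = a @ [[3.49, 4.37]]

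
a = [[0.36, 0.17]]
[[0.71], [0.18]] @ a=[[0.26, 0.12], [0.06, 0.03]]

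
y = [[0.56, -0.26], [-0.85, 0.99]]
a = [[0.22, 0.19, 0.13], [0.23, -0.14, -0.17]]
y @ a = [[0.06, 0.14, 0.12],[0.04, -0.30, -0.28]]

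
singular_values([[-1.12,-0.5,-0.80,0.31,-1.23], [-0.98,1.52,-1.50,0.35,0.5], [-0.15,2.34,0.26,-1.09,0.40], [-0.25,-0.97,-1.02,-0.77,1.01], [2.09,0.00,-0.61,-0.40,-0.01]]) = [3.14, 2.73, 2.1, 1.56, 0.98]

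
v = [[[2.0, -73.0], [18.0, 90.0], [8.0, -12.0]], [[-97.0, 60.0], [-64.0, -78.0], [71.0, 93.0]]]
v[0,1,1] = 90.0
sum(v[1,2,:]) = 164.0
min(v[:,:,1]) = -78.0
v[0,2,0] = 8.0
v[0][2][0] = 8.0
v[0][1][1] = 90.0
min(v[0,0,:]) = -73.0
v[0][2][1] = -12.0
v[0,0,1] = -73.0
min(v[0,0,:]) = -73.0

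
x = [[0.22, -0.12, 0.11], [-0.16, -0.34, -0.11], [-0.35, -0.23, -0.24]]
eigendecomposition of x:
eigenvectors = [[-0.0, -0.77, -0.42], [-0.68, 0.11, -0.11], [-0.73, 0.63, 0.90]]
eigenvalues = [-0.46, 0.15, -0.05]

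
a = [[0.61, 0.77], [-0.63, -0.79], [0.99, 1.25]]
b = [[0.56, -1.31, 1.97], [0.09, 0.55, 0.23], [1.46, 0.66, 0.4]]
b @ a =[[3.12, 3.93], [-0.06, -0.08], [0.87, 1.10]]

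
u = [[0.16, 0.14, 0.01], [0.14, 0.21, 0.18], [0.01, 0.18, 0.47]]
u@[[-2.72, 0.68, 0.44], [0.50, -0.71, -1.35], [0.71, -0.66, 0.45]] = [[-0.36, 0.00, -0.11], [-0.15, -0.17, -0.14], [0.40, -0.43, -0.03]]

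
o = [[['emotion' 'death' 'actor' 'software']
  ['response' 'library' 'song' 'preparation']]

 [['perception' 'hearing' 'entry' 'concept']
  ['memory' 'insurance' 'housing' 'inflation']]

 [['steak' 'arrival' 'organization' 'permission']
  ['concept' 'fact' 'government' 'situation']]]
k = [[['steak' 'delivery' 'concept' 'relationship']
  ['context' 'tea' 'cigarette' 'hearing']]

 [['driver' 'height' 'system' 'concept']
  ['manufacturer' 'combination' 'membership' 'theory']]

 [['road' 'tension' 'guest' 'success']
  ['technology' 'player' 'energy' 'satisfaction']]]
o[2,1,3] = 'situation'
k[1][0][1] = 'height'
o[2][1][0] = 'concept'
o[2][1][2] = 'government'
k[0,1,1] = 'tea'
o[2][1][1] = 'fact'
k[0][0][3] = 'relationship'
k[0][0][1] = 'delivery'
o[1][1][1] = 'insurance'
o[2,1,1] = 'fact'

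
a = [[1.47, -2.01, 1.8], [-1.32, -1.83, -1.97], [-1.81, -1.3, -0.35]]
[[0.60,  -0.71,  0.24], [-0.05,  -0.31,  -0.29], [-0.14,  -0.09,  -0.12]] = a@[[0.17, -0.14, 0.04], [-0.14, 0.26, 0.01], [0.04, 0.01, 0.11]]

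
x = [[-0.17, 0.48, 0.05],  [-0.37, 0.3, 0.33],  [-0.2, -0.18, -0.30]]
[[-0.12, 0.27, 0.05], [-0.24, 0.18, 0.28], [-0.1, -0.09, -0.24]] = x @ [[0.58, -0.04, -0.03], [-0.04, 0.55, 0.0], [-0.03, 0.0, 0.83]]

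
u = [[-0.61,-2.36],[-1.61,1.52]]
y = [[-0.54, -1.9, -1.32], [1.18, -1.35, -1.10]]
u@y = [[-2.46, 4.34, 3.4], [2.66, 1.01, 0.45]]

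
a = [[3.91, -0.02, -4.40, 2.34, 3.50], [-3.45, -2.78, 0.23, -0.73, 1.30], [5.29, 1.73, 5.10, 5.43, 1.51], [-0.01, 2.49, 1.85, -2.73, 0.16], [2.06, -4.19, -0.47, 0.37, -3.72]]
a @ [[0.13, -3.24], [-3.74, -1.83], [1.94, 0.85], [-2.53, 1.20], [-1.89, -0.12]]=[[-20.49, -13.98], [9.78, 15.43], [-12.48, -9.64], [0.88, -6.25], [21.12, 1.48]]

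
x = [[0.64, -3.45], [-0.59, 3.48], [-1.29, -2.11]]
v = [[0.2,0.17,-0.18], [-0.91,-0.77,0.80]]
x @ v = [[3.27,2.77,-2.88], [-3.28,-2.78,2.89], [1.66,1.41,-1.46]]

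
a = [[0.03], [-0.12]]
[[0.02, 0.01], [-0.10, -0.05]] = a @[[0.83, 0.45]]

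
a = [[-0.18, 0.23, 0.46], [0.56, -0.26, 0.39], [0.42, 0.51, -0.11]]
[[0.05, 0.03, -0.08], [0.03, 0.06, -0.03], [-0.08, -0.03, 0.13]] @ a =[[-0.03, -0.04, 0.04],  [0.02, -0.02, 0.04],  [0.05, 0.06, -0.06]]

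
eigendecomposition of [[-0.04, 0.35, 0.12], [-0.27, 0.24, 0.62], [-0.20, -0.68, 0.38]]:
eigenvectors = [[(-0.91+0j), (0.19+0.27j), (0.19-0.27j)], [(0.04+0j), -0.14+0.64j, -0.14-0.64j], [-0.41+0.00j, -0.68+0.00j, (-0.68-0j)]]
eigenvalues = [(-0+0j), (0.29+0.72j), (0.29-0.72j)]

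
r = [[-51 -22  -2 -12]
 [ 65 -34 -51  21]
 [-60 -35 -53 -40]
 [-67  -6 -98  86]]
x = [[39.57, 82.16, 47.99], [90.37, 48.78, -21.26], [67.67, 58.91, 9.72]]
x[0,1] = 82.16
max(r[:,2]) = -2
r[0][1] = -22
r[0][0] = -51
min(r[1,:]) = -51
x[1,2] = -21.26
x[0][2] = 47.99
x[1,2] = -21.26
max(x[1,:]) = 90.37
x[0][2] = 47.99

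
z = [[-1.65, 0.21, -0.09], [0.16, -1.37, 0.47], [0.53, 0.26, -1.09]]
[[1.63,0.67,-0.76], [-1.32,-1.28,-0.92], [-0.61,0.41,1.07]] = z @ [[-0.88,  -0.29,  0.56], [0.99,  0.79,  0.54], [0.37,  -0.33,  -0.58]]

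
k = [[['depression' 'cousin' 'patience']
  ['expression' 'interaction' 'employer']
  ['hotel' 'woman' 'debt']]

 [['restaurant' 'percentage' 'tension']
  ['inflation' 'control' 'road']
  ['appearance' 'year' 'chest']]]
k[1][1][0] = 'inflation'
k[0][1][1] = 'interaction'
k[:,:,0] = [['depression', 'expression', 'hotel'], ['restaurant', 'inflation', 'appearance']]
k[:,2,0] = ['hotel', 'appearance']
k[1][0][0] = 'restaurant'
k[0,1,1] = 'interaction'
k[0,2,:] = ['hotel', 'woman', 'debt']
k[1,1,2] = 'road'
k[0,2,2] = 'debt'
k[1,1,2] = 'road'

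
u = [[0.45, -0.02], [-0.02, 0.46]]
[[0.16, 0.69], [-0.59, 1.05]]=u @[[0.3,  1.63], [-1.26,  2.36]]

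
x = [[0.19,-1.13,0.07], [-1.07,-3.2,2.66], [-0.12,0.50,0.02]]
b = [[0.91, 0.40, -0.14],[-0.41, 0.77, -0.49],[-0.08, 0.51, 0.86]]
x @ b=[[0.63, -0.76, 0.59],  [0.13, -1.54, 4.01],  [-0.32, 0.35, -0.21]]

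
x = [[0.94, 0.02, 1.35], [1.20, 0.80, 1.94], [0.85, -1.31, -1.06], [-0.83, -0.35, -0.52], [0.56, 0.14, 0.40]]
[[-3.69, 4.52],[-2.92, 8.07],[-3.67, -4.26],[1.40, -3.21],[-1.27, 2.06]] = x @ [[-1.93, 1.44], [2.71, 2.32], [-1.43, 2.31]]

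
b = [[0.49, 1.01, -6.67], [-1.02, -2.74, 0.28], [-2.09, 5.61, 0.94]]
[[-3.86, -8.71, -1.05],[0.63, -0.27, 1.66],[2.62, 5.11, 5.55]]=b @ [[-0.74, -0.61, -2.13],[0.1, 0.46, 0.19],[0.54, 1.33, 0.03]]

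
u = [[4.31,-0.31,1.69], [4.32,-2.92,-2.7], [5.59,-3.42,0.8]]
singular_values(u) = [9.24, 3.55, 1.26]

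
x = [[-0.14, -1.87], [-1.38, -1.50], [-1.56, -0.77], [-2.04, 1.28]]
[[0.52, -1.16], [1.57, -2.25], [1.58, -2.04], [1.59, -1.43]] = x @[[-0.91, 1.04],[-0.21, 0.54]]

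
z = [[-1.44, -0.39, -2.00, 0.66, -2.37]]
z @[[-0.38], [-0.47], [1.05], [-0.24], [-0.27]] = [[-0.89]]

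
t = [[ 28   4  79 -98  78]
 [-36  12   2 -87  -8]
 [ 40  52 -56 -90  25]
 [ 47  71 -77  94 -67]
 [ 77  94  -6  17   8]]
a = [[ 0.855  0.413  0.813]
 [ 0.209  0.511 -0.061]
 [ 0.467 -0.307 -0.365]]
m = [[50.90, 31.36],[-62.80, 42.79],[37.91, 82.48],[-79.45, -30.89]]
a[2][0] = 0.467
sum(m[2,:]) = 120.39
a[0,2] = 0.813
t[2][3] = -90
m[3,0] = -79.45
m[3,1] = -30.89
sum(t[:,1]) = 233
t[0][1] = 4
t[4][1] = 94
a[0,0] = 0.855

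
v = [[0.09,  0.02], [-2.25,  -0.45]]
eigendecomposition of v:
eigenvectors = [[0.19,-0.05], [-0.98,1.00]]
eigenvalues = [-0.01, -0.35]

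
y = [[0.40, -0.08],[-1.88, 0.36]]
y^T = [[0.4, -1.88],[-0.08, 0.36]]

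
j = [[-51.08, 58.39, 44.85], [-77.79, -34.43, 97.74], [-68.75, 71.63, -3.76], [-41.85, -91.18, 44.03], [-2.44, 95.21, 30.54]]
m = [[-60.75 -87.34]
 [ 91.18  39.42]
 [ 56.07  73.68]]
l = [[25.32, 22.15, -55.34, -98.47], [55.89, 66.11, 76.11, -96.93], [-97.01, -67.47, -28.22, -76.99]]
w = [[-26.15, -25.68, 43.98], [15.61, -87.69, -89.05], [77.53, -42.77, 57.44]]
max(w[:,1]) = -25.68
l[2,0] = -97.01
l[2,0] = -97.01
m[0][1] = -87.34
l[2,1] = -67.47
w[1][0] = 15.61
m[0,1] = -87.34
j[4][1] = 95.21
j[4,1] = 95.21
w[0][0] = -26.15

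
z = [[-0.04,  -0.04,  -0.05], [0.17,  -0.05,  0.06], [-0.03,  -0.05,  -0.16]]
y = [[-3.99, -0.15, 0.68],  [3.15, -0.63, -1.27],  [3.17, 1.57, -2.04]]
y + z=[[-4.03,  -0.19,  0.63], [3.32,  -0.68,  -1.21], [3.14,  1.52,  -2.2]]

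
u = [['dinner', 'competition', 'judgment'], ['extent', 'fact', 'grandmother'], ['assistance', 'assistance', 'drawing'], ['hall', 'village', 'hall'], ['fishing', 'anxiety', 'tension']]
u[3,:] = ['hall', 'village', 'hall']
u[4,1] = 'anxiety'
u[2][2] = 'drawing'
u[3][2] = 'hall'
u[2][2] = 'drawing'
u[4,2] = 'tension'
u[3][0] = 'hall'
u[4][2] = 'tension'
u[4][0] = 'fishing'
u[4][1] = 'anxiety'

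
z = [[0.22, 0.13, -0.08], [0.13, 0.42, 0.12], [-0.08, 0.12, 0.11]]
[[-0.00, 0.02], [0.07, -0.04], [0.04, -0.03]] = z @ [[-0.15, 0.03], [0.22, -0.03], [-0.01, -0.24]]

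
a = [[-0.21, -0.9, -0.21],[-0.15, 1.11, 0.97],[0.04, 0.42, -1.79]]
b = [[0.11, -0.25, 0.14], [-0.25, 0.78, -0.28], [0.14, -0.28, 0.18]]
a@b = [[0.17,  -0.59,  0.18],  [-0.16,  0.63,  -0.16],  [-0.35,  0.82,  -0.43]]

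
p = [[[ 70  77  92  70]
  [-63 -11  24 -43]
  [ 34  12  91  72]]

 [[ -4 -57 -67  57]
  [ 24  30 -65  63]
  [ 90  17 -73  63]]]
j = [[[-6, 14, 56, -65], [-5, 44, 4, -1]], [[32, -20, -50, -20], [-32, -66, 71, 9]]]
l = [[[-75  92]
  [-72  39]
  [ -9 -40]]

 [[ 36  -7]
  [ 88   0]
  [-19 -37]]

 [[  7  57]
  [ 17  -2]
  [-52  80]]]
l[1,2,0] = -19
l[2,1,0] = 17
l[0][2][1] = -40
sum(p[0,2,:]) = 209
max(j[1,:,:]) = 71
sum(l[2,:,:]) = 107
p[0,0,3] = 70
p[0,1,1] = -11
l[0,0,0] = -75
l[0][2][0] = -9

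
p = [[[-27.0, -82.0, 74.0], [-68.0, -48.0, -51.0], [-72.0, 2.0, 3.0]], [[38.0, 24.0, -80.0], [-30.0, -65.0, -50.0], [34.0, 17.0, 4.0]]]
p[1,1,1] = -65.0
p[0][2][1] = 2.0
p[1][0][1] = 24.0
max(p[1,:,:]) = 38.0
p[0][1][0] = -68.0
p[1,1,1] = -65.0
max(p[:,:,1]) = 24.0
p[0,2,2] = 3.0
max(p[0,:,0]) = -27.0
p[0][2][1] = 2.0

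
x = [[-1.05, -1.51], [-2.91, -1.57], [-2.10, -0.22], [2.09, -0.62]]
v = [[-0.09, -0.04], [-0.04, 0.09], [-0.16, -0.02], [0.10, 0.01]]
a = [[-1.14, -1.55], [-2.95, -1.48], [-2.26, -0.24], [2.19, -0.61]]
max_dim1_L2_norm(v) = 0.16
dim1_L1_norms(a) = [2.69, 4.43, 2.5, 2.8]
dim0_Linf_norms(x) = [2.91, 1.57]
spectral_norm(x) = 4.50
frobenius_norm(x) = 4.85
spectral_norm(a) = 4.65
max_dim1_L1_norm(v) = 0.18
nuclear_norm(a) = 6.47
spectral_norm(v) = 0.21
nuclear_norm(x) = 6.31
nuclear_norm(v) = 0.31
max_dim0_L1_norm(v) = 0.39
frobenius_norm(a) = 4.99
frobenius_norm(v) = 0.24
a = x + v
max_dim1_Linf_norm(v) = 0.16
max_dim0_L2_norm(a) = 4.46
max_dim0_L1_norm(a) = 8.54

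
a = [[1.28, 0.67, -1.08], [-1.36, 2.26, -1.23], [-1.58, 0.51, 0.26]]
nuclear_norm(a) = 5.31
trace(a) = 3.80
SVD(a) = [[0.04, -0.82, 0.57], [0.92, -0.19, -0.34], [0.38, 0.54, 0.75]] @ diag([3.124516735333926, 2.1875308857749025, 0.0019479217368936867]) @ [[-0.58, 0.74, -0.34], [-0.75, -0.32, 0.58], [-0.31, -0.59, -0.74]]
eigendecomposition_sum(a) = [[(-0-0j), 0.00-0.00j, -0.00+0.00j], [-0.00-0.00j, -0j, (-0+0j)], [(-0-0j), -0j, (-0+0j)]] + [[(0.64+0.01j), (0.33-1.33j), -0.54+1.06j], [-0.68+0.70j, 1.13+1.77j, (-0.61-1.71j)], [(-0.79+0.31j), (0.25+1.8j), 0.13-1.57j]] + [[0.64-0.01j, (0.33+1.33j), (-0.54-1.06j)],[-0.68-0.70j, 1.13-1.77j, (-0.61+1.71j)],[-0.79-0.31j, (0.25-1.8j), (0.13+1.57j)]]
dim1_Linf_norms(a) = [1.28, 2.26, 1.58]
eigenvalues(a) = [(-0+0j), (1.9+0.21j), (1.9-0.21j)]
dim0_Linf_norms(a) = [1.58, 2.26, 1.23]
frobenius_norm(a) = 3.81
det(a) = -0.01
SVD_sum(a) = [[-0.07, 0.09, -0.04], [-1.67, 2.13, -0.99], [-0.7, 0.89, -0.41]] + [[1.35, 0.58, -1.04], [0.31, 0.13, -0.24], [-0.88, -0.38, 0.68]] + [[-0.0, -0.00, -0.00], [0.0, 0.00, 0.0], [-0.0, -0.0, -0.0]]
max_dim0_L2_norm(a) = 2.45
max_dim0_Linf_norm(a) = 2.26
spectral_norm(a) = 3.12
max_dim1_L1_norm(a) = 4.85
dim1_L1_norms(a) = [3.03, 4.85, 2.35]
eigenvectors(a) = [[(0.31+0j),0.30+0.32j,(0.3-0.32j)], [0.59+0.00j,(-0.68+0j),(-0.68-0j)], [(0.74+0j),-0.53-0.24j,(-0.53+0.24j)]]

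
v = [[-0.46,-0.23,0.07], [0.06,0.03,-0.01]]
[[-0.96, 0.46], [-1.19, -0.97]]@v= [[0.47, 0.23, -0.07], [0.49, 0.24, -0.07]]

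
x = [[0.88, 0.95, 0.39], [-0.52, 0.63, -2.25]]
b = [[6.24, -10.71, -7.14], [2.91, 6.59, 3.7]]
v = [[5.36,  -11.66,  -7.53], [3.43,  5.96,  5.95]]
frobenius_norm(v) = 17.44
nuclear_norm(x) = 3.72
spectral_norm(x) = 2.42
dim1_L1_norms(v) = [24.55, 15.34]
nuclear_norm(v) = 22.25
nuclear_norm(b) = 20.98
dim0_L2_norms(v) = [6.36, 13.09, 9.6]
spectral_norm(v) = 16.44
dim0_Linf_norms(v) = [5.36, 11.66, 7.53]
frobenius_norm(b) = 16.44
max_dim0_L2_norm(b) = 12.58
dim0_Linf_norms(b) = [6.24, 10.71, 7.14]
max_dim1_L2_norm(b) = 14.3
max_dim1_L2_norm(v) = 14.88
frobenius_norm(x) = 2.75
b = v + x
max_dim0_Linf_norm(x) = 2.25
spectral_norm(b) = 15.50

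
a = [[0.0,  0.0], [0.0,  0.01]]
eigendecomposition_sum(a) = [[0.0, 0.00], [0.0, 0.00]] + [[0.00, 0.0], [0.00, 0.01]]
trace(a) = 0.01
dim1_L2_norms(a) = [0.0, 0.01]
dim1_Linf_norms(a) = [0.0, 0.01]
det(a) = 0.00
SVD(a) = [[0.0, 1.00], [1.00, 0.0]] @ diag([0.01, 0.0]) @ [[0.0, 1.0], [1.00, 0.0]]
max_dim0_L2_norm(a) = 0.01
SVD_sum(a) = [[0.00,0.0], [0.00,0.01]] + [[0.0, 0.00], [0.0, 0.00]]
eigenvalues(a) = [0.0, 0.01]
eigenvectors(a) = [[1.0, 0.00],  [0.00, 1.00]]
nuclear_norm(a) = 0.01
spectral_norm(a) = 0.01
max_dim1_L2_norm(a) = 0.01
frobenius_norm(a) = 0.01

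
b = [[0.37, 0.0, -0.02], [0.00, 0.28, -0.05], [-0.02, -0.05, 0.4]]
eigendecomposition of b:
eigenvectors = [[0.33,0.94,0.06], [0.31,-0.17,0.94], [-0.89,0.29,0.35]]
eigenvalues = [0.42, 0.36, 0.26]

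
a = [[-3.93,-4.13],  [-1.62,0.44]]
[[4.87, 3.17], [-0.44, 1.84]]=a @ [[-0.04, -1.07],[-1.14, 0.25]]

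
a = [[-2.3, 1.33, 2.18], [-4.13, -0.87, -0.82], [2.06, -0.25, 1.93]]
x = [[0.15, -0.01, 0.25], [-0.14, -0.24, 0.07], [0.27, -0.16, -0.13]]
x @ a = [[0.21, 0.15, 0.82], [1.46, 0.01, 0.03], [-0.23, 0.53, 0.47]]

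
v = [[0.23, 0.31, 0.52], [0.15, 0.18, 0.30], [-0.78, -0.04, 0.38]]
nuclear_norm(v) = 1.62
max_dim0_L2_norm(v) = 0.83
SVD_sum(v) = [[-0.01, -0.0, 0.00], [0.01, 0.0, -0.01], [-0.78, -0.04, 0.38]] + [[0.24, 0.31, 0.52],[0.14, 0.18, 0.30],[0.00, 0.00, 0.0]] + [[-0.00, 0.0, -0.00], [0.00, -0.0, 0.00], [0.00, -0.0, 0.00]]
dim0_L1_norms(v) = [1.16, 0.53, 1.2]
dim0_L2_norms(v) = [0.83, 0.36, 0.71]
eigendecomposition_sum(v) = [[(0.12+0.31j), (0.15+0.01j), (0.26-0.16j)], [(0.07+0.18j), (0.09+0j), (0.15-0.1j)], [-0.39+0.13j, -0.02+0.19j, 0.19+0.33j]] + [[(0.12-0.31j), (0.15-0.01j), 0.26+0.16j], [0.07-0.18j, 0.09-0.00j, 0.15+0.10j], [-0.39-0.13j, (-0.02-0.19j), (0.19-0.33j)]] + [[-0.00+0.00j, -0j, -0j], [0.00-0.00j, (-0+0j), -0.00+0.00j], [(-0+0j), -0j, -0j]]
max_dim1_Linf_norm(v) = 0.78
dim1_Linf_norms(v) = [0.52, 0.3, 0.78]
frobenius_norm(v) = 1.15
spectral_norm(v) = 0.87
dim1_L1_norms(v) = [1.06, 0.63, 1.2]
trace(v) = 0.79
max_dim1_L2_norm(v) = 0.87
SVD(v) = [[0.01,-0.86,0.51], [-0.01,-0.51,-0.86], [1.00,-0.0,-0.02]] @ diag([0.8686671474276861, 0.7510722465693347, 0.0028048909318003673]) @ [[-0.9, -0.05, 0.44], [-0.36, -0.48, -0.8], [-0.25, 0.88, -0.41]]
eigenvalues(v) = [(0.4+0.64j), (0.4-0.64j), (-0+0j)]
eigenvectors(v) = [[(0.01+0.59j), (0.01-0.59j), -0.25+0.00j], [0.02+0.35j, 0.02-0.35j, (0.88+0j)], [(-0.73+0j), (-0.73-0j), -0.41+0.00j]]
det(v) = -0.00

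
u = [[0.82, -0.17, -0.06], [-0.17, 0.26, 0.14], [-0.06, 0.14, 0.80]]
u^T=[[0.82, -0.17, -0.06], [-0.17, 0.26, 0.14], [-0.06, 0.14, 0.8]]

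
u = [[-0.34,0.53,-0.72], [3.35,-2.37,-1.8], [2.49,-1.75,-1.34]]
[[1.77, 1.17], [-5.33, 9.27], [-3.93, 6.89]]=u@[[0.09, 1.07], [2.74, -0.50], [-0.48, -2.5]]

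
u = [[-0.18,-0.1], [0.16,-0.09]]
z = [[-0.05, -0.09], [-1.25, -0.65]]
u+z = [[-0.23, -0.19], [-1.09, -0.74]]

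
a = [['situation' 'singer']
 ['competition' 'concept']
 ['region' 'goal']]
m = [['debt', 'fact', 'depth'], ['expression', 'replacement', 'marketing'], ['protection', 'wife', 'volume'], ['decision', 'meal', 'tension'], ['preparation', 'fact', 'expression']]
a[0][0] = 'situation'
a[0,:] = ['situation', 'singer']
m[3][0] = 'decision'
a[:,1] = ['singer', 'concept', 'goal']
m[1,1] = 'replacement'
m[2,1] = 'wife'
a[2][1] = 'goal'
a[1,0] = 'competition'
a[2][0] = 'region'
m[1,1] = 'replacement'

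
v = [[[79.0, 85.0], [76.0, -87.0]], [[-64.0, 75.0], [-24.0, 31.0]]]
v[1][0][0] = -64.0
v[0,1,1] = -87.0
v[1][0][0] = -64.0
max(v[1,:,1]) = 75.0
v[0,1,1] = -87.0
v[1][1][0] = -24.0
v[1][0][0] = -64.0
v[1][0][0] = -64.0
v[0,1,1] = -87.0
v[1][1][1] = 31.0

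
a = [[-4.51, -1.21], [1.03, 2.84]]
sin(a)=[[0.94, 0.08], [-0.07, 0.45]]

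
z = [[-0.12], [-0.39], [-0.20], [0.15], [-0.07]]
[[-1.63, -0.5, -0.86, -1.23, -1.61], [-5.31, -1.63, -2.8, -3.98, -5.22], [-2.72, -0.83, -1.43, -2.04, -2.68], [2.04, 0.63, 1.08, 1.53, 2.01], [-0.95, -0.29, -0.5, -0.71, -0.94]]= z @[[13.62,4.17,7.17,10.21,13.39]]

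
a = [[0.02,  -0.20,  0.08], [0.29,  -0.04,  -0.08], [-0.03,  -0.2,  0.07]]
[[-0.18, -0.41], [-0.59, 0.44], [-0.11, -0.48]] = a @ [[-1.71,1.63], [1.02,1.98], [0.67,-0.54]]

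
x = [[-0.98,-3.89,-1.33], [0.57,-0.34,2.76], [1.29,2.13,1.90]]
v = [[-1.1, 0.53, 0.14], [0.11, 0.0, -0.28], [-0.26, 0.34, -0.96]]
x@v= [[1.0, -0.97, 2.23], [-1.38, 1.24, -2.47], [-1.68, 1.33, -2.24]]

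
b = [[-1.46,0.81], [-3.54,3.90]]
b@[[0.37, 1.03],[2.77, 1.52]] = [[1.7, -0.27], [9.49, 2.28]]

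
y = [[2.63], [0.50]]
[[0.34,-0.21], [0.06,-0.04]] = y @ [[0.13, -0.08]]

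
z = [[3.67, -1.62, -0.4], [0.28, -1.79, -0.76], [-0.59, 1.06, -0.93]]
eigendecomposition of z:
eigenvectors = [[-0.99+0.00j,  (0.07-0.18j),  (0.07+0.18j)], [-0.07+0.00j,  0.31-0.59j,  0.31+0.59j], [(0.11+0j),  -0.72+0.00j,  -0.72-0.00j]]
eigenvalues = [(3.61+0j), (-1.33+0.72j), (-1.33-0.72j)]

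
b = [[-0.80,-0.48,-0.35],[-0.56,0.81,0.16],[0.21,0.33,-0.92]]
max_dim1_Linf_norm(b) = 0.92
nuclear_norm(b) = 2.99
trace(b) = -0.91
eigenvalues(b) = [(1+0j), (-0.95+0.3j), (-0.95-0.3j)]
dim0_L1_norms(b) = [1.57, 1.62, 1.43]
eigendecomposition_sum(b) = [[(0.08+0j), (-0.27+0j), -0.04+0.00j], [(-0.27+0j), 0.90-0.00j, 0.12+0.00j], [-0.04+0.00j, (0.13-0j), 0.02+0.00j]] + [[-0.44+0.14j, -0.11+0.10j, (-0.16-0.44j)], [-0.15-0.02j, -0.05+0.01j, 0.02-0.15j], [0.12+0.46j, 0.10+0.12j, -0.47+0.14j]] + [[-0.44-0.14j,-0.11-0.10j,-0.16+0.44j], [-0.15+0.02j,(-0.05-0.01j),0.02+0.15j], [0.12-0.46j,(0.1-0.12j),-0.47-0.14j]]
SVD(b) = [[-0.39,0.52,-0.76], [0.16,0.85,0.5], [0.91,0.08,-0.42]] @ diag([1.0008720331366883, 0.9987399909000686, 0.9941698063518946]) @ [[0.42, 0.61, -0.67], [-0.88, 0.47, -0.12], [0.24, 0.64, 0.73]]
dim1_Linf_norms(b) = [0.8, 0.81, 0.92]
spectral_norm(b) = 1.00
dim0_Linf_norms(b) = [0.8, 0.81, 0.92]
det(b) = 0.99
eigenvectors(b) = [[0.28+0.00j, (0.03+0.68j), (0.03-0.68j)], [-0.95+0.00j, -0.09+0.20j, -0.09-0.20j], [(-0.13+0j), (0.7+0j), 0.70-0.00j]]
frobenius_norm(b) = 1.73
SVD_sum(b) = [[-0.17, -0.24, 0.26], [0.07, 0.1, -0.10], [0.38, 0.56, -0.61]] + [[-0.45, 0.24, -0.06], [-0.74, 0.4, -0.10], [-0.07, 0.04, -0.01]] + [[-0.18, -0.48, -0.55], [0.12, 0.32, 0.37], [-0.10, -0.26, -0.3]]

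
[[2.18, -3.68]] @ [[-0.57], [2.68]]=[[-11.1]]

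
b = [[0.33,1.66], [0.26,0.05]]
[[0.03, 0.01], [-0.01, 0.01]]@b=[[0.01, 0.05], [-0.00, -0.02]]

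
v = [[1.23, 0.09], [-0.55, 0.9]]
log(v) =[[0.23, 0.08],  [-0.51, -0.08]]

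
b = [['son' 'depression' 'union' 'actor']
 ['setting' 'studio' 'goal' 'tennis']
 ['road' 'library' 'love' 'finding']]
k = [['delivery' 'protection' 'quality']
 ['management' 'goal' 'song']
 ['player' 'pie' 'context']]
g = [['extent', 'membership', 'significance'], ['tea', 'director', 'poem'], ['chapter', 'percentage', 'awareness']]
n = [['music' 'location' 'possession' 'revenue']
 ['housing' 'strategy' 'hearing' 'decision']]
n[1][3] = 'decision'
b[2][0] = 'road'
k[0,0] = 'delivery'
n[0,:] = ['music', 'location', 'possession', 'revenue']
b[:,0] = ['son', 'setting', 'road']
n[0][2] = 'possession'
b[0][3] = 'actor'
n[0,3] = 'revenue'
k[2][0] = 'player'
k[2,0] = 'player'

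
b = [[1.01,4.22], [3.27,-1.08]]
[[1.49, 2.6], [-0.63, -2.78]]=b @ [[-0.07, -0.6], [0.37, 0.76]]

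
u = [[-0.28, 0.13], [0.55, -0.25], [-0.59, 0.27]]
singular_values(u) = [0.94, 0.0]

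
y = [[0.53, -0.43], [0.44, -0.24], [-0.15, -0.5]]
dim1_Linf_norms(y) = [0.53, 0.44, 0.5]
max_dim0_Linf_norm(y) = 0.53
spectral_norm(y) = 0.87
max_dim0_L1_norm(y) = 1.17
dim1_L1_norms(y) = [0.96, 0.68, 0.65]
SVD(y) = [[-0.78, -0.14],  [-0.55, -0.29],  [-0.28, 0.95]] @ diag([0.8679054049170197, 0.4860454794726765]) @ [[-0.71,  0.70],[-0.70,  -0.71]]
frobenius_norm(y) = 0.99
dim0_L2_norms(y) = [0.7, 0.7]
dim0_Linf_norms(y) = [0.53, 0.5]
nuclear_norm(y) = 1.35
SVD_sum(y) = [[0.48, -0.48],[0.34, -0.34],[0.17, -0.17]] + [[0.05, 0.05], [0.1, 0.10], [-0.32, -0.33]]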